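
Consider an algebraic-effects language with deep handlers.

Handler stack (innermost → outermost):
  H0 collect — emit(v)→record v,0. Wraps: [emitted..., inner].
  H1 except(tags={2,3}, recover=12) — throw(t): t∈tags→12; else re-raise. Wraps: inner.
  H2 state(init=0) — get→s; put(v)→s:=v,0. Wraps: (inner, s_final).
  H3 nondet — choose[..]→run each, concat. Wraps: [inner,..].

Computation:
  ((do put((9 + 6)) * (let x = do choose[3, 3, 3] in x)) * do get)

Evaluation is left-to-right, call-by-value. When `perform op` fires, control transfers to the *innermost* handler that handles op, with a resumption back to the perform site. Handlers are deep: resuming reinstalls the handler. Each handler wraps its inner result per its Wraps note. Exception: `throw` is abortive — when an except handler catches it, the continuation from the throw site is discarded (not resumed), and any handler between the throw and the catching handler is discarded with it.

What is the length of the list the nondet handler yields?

Answer: 3

Step-by-step:
put(15) @ H2 ⇒ s:=15
choose[3, 3, 3] @ H3
  branch[0] choose=3:
    get @ H2 ⇒ 15
    H0 returns [0]
    H1 returns [0]
    H2 returns ([0], 15)
    H3 returns [([0], 15)]
  branch[1] choose=3:
    get @ H2 ⇒ 15
    H0 returns [0]
    H1 returns [0]
    H2 returns ([0], 15)
    H3 returns [([0], 15)]
  branch[2] choose=3:
    get @ H2 ⇒ 15
    H0 returns [0]
    H1 returns [0]
    H2 returns ([0], 15)
    H3 returns [([0], 15)]
= [([0], 15), ([0], 15), ([0], 15)]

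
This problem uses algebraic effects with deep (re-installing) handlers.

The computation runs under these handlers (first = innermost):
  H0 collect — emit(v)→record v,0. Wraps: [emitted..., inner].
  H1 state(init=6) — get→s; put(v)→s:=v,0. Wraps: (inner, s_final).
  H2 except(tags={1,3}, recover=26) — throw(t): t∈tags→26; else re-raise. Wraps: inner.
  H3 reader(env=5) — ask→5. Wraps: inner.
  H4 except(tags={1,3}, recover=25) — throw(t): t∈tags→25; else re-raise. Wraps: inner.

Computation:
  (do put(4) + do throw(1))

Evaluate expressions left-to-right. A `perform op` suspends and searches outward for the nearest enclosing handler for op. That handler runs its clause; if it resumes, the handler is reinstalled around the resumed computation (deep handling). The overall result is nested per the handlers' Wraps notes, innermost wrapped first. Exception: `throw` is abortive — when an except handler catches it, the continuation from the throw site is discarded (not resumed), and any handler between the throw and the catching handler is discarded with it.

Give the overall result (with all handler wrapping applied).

Answer: 26

Step-by-step:
put(4) @ H1 ⇒ s:=4
throw(1) @ H2 caught ⇒ 26
H3 returns 26
H4 returns 26
= 26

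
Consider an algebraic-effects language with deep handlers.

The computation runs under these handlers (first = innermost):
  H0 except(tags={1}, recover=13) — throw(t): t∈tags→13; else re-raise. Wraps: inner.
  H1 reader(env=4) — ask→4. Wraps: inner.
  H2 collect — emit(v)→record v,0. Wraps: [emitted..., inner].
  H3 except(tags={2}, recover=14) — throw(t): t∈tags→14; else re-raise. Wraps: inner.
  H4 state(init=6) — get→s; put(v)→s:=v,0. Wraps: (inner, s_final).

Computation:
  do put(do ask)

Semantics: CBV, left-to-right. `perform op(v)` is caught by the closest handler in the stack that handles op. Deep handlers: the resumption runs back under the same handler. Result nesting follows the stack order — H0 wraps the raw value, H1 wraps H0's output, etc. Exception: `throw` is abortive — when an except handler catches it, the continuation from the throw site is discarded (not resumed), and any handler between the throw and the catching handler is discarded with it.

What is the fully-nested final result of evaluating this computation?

Evaluation trace:
ask @ H1 ⇒ 4
put(4) @ H4 ⇒ s:=4
H0 returns 0
H1 returns 0
H2 returns [0]
H3 returns [0]
H4 returns ([0], 4)
= ([0], 4)

Answer: ([0], 4)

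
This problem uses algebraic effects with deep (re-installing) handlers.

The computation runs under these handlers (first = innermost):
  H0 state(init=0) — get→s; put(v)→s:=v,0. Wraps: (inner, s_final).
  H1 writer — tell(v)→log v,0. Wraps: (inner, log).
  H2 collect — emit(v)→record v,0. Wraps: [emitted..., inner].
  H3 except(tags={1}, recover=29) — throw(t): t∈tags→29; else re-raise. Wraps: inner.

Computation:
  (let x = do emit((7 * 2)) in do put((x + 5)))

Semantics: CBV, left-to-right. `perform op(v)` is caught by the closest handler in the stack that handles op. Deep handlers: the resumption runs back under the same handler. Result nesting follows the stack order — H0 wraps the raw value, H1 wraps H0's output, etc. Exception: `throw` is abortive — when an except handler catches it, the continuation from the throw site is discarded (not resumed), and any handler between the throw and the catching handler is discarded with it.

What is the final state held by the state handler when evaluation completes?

Answer: 5

Evaluation trace:
emit(14) @ H2 ⇒ out+=14
put(5) @ H0 ⇒ s:=5
H0 returns (0, 5)
H1 returns ((0, 5), ())
H2 returns [14, ((0, 5), ())]
H3 returns [14, ((0, 5), ())]
= [14, ((0, 5), ())]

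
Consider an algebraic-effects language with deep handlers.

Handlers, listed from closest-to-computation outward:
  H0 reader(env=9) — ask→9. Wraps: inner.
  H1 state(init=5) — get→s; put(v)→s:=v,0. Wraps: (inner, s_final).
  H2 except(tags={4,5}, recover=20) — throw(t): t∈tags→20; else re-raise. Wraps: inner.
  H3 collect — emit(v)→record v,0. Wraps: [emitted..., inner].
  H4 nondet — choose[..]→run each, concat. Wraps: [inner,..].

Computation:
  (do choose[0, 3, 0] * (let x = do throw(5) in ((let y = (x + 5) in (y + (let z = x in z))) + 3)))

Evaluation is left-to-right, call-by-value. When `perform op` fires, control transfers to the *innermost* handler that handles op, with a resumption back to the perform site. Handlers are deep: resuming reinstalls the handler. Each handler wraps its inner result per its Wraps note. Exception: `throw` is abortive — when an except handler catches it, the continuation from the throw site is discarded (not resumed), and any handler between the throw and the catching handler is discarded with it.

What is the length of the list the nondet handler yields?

Answer: 3

Working:
choose[0, 3, 0] @ H4
  branch[0] choose=0:
    throw(5) @ H2 caught ⇒ 20
    H3 returns [20]
    H4 returns [[20]]
  branch[1] choose=3:
    throw(5) @ H2 caught ⇒ 20
    H3 returns [20]
    H4 returns [[20]]
  branch[2] choose=0:
    throw(5) @ H2 caught ⇒ 20
    H3 returns [20]
    H4 returns [[20]]
= [[20], [20], [20]]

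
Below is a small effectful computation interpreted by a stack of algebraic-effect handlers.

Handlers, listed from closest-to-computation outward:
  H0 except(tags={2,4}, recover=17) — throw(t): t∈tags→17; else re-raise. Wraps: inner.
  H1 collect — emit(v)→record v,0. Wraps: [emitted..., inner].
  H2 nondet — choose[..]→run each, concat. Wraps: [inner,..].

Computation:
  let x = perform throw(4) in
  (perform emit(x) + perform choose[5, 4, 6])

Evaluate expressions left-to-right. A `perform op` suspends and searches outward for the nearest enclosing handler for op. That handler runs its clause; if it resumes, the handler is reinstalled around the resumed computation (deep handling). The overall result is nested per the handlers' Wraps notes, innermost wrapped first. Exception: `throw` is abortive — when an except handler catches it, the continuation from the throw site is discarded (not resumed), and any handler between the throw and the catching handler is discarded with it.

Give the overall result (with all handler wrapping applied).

Step-by-step:
throw(4) @ H0 caught ⇒ 17
H1 returns [17]
H2 returns [[17]]
= [[17]]

Answer: [[17]]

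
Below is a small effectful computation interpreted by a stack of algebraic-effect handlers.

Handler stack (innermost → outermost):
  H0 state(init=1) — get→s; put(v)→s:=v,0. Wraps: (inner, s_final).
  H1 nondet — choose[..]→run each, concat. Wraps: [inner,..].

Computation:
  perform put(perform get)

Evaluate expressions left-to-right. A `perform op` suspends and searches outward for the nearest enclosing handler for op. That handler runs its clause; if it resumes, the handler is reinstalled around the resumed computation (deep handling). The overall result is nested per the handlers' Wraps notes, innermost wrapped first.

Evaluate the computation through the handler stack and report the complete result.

Evaluation trace:
get @ H0 ⇒ 1
put(1) @ H0 ⇒ s:=1
H0 returns (0, 1)
H1 returns [(0, 1)]
= [(0, 1)]

Answer: [(0, 1)]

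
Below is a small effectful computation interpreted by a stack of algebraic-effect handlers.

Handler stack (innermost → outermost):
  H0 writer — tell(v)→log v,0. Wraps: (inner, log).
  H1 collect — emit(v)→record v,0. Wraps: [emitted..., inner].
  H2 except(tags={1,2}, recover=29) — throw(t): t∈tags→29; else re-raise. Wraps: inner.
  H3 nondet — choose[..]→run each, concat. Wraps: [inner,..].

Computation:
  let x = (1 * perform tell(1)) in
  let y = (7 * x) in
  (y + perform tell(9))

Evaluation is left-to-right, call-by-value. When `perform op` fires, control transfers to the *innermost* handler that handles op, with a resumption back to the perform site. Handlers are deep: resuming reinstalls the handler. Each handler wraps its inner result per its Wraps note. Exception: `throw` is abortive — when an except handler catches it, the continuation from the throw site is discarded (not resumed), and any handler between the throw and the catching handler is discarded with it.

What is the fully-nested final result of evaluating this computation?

Answer: [[(0, (1, 9))]]

Step-by-step:
tell(1) @ H0 ⇒ log+=1
tell(9) @ H0 ⇒ log+=9
H0 returns (0, (1, 9))
H1 returns [(0, (1, 9))]
H2 returns [(0, (1, 9))]
H3 returns [[(0, (1, 9))]]
= [[(0, (1, 9))]]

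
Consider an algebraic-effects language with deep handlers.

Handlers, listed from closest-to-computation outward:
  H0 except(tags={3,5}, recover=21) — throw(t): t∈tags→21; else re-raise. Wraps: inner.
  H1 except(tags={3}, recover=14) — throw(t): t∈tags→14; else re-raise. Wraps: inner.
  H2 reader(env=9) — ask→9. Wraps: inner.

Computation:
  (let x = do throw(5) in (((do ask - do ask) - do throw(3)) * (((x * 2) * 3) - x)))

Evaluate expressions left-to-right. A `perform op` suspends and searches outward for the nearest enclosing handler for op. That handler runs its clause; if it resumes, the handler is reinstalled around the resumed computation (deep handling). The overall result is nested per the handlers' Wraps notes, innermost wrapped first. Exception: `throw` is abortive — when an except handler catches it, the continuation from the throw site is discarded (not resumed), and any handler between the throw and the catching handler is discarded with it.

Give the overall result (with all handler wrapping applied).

Evaluation trace:
throw(5) @ H0 caught ⇒ 21
H1 returns 21
H2 returns 21
= 21

Answer: 21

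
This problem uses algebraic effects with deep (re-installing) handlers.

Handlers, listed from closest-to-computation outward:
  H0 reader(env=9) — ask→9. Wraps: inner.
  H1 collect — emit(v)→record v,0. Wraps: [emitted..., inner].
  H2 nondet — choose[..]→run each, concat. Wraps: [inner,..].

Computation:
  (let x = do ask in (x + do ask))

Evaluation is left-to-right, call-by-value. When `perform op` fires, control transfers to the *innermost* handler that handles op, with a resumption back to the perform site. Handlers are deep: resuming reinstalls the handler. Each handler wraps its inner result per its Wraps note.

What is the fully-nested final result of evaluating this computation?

Working:
ask @ H0 ⇒ 9
ask @ H0 ⇒ 9
H0 returns 18
H1 returns [18]
H2 returns [[18]]
= [[18]]

Answer: [[18]]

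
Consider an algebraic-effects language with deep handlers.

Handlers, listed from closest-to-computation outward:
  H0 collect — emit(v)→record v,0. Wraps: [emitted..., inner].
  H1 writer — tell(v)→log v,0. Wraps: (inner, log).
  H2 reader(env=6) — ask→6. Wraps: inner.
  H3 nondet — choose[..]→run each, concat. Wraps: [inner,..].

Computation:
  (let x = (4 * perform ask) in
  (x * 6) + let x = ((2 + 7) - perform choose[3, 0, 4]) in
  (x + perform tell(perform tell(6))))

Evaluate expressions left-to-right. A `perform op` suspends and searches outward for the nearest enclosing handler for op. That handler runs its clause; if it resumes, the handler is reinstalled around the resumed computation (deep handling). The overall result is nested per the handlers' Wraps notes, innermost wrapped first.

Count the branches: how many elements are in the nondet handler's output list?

Step-by-step:
ask @ H2 ⇒ 6
choose[3, 0, 4] @ H3
  branch[0] choose=3:
    tell(6) @ H1 ⇒ log+=6
    tell(0) @ H1 ⇒ log+=0
    H0 returns [150]
    H1 returns ([150], (6, 0))
    H2 returns ([150], (6, 0))
    H3 returns [([150], (6, 0))]
  branch[1] choose=0:
    tell(6) @ H1 ⇒ log+=6
    tell(0) @ H1 ⇒ log+=0
    H0 returns [153]
    H1 returns ([153], (6, 0))
    H2 returns ([153], (6, 0))
    H3 returns [([153], (6, 0))]
  branch[2] choose=4:
    tell(6) @ H1 ⇒ log+=6
    tell(0) @ H1 ⇒ log+=0
    H0 returns [149]
    H1 returns ([149], (6, 0))
    H2 returns ([149], (6, 0))
    H3 returns [([149], (6, 0))]
= [([150], (6, 0)), ([153], (6, 0)), ([149], (6, 0))]

Answer: 3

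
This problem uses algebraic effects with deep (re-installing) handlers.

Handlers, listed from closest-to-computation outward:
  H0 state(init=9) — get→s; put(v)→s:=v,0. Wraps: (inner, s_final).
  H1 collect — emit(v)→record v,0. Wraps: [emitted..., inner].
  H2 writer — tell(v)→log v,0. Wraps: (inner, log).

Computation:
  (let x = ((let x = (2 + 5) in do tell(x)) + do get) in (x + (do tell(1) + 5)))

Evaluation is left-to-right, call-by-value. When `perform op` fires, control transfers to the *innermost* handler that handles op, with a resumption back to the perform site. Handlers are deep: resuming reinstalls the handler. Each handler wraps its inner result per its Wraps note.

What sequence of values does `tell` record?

Answer: (7, 1)

Working:
tell(7) @ H2 ⇒ log+=7
get @ H0 ⇒ 9
tell(1) @ H2 ⇒ log+=1
H0 returns (14, 9)
H1 returns [(14, 9)]
H2 returns ([(14, 9)], (7, 1))
= ([(14, 9)], (7, 1))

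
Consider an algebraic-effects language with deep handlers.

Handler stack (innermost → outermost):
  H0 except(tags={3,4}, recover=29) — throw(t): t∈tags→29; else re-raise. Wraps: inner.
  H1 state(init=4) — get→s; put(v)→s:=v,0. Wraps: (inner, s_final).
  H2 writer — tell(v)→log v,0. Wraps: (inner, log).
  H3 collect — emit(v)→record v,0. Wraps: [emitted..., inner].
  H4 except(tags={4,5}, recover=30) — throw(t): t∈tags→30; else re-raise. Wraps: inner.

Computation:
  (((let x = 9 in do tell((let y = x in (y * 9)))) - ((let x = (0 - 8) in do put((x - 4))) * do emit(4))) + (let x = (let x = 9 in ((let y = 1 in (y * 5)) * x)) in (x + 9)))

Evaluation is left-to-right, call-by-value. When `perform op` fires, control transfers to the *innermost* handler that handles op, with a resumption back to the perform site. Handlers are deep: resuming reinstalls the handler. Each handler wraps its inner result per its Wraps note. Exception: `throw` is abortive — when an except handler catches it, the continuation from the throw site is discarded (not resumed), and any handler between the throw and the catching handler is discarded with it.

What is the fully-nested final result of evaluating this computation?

Evaluation trace:
tell(81) @ H2 ⇒ log+=81
put(-12) @ H1 ⇒ s:=-12
emit(4) @ H3 ⇒ out+=4
H0 returns 54
H1 returns (54, -12)
H2 returns ((54, -12), (81))
H3 returns [4, ((54, -12), (81))]
H4 returns [4, ((54, -12), (81))]
= [4, ((54, -12), (81))]

Answer: [4, ((54, -12), (81))]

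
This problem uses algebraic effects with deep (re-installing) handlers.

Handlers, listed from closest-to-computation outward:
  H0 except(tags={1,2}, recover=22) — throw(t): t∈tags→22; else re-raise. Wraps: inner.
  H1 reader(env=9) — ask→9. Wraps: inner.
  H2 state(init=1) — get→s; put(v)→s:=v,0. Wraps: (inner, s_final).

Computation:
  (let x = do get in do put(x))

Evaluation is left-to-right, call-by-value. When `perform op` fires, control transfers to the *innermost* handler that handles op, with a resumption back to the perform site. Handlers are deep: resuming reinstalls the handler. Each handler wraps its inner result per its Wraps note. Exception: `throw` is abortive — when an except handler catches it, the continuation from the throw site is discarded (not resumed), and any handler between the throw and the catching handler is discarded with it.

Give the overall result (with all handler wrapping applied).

Answer: (0, 1)

Step-by-step:
get @ H2 ⇒ 1
put(1) @ H2 ⇒ s:=1
H0 returns 0
H1 returns 0
H2 returns (0, 1)
= (0, 1)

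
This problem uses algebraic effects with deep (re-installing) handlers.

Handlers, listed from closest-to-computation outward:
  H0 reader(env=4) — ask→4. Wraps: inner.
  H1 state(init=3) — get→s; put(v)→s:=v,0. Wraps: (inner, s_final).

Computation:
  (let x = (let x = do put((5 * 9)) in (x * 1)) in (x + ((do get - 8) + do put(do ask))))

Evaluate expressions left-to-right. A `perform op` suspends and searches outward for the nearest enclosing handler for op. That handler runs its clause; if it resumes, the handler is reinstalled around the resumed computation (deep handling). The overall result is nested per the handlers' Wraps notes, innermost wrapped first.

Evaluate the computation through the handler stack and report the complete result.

Working:
put(45) @ H1 ⇒ s:=45
get @ H1 ⇒ 45
ask @ H0 ⇒ 4
put(4) @ H1 ⇒ s:=4
H0 returns 37
H1 returns (37, 4)
= (37, 4)

Answer: (37, 4)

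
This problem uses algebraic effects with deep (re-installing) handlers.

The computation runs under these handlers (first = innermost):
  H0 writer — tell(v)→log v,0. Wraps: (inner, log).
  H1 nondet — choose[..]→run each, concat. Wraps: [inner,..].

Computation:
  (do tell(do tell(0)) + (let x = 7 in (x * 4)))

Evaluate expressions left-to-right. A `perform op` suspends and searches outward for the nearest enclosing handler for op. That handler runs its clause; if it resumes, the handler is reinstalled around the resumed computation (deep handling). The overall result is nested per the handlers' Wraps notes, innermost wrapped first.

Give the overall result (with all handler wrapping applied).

Answer: [(28, (0, 0))]

Evaluation trace:
tell(0) @ H0 ⇒ log+=0
tell(0) @ H0 ⇒ log+=0
H0 returns (28, (0, 0))
H1 returns [(28, (0, 0))]
= [(28, (0, 0))]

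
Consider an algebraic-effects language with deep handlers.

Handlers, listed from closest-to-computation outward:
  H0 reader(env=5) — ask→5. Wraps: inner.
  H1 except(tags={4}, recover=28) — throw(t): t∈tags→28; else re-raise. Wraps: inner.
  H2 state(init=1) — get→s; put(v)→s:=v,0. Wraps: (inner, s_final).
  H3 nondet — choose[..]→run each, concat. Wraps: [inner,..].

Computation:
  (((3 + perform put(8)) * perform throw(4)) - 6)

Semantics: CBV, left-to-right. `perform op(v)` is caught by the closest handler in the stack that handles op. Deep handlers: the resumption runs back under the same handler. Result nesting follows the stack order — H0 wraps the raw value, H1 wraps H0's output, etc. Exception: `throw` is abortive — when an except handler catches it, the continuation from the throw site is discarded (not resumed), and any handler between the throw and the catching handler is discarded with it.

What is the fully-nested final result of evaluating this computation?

Step-by-step:
put(8) @ H2 ⇒ s:=8
throw(4) @ H1 caught ⇒ 28
H2 returns (28, 8)
H3 returns [(28, 8)]
= [(28, 8)]

Answer: [(28, 8)]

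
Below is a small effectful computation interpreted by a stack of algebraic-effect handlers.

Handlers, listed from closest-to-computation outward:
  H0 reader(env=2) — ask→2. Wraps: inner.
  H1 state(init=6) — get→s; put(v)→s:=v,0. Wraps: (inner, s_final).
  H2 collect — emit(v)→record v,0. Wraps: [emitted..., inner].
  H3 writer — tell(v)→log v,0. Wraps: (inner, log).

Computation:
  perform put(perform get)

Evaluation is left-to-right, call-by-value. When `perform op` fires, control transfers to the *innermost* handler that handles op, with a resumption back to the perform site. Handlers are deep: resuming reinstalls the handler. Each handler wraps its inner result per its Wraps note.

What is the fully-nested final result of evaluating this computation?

Answer: ([(0, 6)], ())

Step-by-step:
get @ H1 ⇒ 6
put(6) @ H1 ⇒ s:=6
H0 returns 0
H1 returns (0, 6)
H2 returns [(0, 6)]
H3 returns ([(0, 6)], ())
= ([(0, 6)], ())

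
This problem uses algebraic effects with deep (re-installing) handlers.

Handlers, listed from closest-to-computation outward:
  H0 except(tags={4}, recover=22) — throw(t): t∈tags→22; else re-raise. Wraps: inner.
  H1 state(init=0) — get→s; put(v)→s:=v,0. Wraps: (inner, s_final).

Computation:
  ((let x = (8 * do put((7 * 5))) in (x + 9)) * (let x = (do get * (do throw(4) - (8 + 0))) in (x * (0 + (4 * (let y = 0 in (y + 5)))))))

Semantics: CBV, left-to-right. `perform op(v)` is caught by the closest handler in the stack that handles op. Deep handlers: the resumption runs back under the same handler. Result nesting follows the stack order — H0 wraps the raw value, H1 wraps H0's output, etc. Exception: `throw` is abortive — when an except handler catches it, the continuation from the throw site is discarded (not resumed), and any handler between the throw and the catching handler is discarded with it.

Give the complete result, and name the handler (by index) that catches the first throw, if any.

Answer: (22, 35) ; first throw caught by: H0

Working:
put(35) @ H1 ⇒ s:=35
get @ H1 ⇒ 35
throw(4) @ H0 caught ⇒ 22
H1 returns (22, 35)
= (22, 35)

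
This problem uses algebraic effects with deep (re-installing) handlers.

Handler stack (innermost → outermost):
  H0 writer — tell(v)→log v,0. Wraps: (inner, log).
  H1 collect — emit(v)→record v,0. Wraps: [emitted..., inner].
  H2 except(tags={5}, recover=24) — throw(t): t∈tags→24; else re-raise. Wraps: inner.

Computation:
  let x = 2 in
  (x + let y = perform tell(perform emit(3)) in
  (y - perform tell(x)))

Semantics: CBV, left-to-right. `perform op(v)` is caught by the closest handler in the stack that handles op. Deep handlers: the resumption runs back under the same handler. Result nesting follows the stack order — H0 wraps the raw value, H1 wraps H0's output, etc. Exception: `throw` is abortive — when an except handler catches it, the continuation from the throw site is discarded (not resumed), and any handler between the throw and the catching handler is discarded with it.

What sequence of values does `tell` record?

Answer: (0, 2)

Step-by-step:
emit(3) @ H1 ⇒ out+=3
tell(0) @ H0 ⇒ log+=0
tell(2) @ H0 ⇒ log+=2
H0 returns (2, (0, 2))
H1 returns [3, (2, (0, 2))]
H2 returns [3, (2, (0, 2))]
= [3, (2, (0, 2))]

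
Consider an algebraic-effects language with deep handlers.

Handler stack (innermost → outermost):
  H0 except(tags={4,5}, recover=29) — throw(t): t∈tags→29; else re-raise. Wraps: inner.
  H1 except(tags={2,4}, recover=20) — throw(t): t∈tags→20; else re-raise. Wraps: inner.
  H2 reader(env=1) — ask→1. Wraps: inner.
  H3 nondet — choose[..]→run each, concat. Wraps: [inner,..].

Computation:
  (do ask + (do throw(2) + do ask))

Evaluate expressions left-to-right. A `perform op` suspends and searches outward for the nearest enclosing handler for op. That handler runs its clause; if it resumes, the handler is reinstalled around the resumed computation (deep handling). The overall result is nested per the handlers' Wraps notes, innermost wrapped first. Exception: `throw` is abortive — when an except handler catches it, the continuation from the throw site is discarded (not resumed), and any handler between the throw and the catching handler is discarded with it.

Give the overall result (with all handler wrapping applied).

Working:
ask @ H2 ⇒ 1
throw(2) @ H0 re-raised
throw(2) @ H1 caught ⇒ 20
H2 returns 20
H3 returns [20]
= [20]

Answer: [20]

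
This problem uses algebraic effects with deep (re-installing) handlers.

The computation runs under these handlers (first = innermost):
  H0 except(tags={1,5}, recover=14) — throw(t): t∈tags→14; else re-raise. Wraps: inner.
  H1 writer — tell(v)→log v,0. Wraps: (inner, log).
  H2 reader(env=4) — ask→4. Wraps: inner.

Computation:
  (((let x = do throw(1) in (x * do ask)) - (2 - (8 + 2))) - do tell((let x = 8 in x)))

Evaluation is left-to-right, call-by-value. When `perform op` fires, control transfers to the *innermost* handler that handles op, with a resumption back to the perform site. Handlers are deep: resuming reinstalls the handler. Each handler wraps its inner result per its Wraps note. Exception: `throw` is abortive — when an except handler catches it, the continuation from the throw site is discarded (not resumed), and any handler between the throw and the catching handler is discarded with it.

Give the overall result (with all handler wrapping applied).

Answer: (14, ())

Step-by-step:
throw(1) @ H0 caught ⇒ 14
H1 returns (14, ())
H2 returns (14, ())
= (14, ())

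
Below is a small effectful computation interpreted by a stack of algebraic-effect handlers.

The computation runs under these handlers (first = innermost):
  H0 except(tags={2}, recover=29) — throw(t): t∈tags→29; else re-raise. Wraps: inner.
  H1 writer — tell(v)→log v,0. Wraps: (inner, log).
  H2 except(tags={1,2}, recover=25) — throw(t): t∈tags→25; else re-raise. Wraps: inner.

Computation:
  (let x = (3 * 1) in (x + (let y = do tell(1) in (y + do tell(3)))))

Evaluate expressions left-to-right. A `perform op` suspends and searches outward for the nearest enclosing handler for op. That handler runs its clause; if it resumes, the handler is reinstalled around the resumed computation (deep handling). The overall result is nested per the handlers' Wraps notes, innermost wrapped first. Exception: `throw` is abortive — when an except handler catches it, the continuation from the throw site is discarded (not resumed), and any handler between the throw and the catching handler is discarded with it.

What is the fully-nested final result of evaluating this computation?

Answer: (3, (1, 3))

Evaluation trace:
tell(1) @ H1 ⇒ log+=1
tell(3) @ H1 ⇒ log+=3
H0 returns 3
H1 returns (3, (1, 3))
H2 returns (3, (1, 3))
= (3, (1, 3))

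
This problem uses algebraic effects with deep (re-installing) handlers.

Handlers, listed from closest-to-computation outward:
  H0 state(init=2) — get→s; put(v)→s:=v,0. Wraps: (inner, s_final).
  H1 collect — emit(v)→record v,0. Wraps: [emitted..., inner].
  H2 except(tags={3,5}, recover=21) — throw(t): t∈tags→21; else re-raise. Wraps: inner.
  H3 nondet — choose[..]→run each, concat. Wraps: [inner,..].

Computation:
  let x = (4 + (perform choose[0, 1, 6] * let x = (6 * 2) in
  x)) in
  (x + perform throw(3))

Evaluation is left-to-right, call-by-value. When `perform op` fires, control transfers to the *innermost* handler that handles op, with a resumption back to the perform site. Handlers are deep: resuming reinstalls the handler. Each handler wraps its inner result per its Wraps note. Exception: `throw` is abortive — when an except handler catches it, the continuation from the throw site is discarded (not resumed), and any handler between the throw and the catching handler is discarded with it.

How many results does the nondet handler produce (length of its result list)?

Working:
choose[0, 1, 6] @ H3
  branch[0] choose=0:
    throw(3) @ H2 caught ⇒ 21
    H3 returns [21]
  branch[1] choose=1:
    throw(3) @ H2 caught ⇒ 21
    H3 returns [21]
  branch[2] choose=6:
    throw(3) @ H2 caught ⇒ 21
    H3 returns [21]
= [21, 21, 21]

Answer: 3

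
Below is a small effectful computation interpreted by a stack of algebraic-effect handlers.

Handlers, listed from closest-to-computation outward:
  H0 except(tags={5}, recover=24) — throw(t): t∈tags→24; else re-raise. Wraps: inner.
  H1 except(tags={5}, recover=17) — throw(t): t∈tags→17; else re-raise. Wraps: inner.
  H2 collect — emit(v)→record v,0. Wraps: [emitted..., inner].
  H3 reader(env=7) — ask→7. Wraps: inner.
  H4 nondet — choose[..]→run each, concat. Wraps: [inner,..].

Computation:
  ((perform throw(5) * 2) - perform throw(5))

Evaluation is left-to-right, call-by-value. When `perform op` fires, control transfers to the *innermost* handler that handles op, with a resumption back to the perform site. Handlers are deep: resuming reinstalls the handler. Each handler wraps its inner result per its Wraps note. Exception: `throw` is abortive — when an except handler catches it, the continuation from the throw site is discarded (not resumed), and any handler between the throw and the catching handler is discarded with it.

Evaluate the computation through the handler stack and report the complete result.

Answer: [[24]]

Evaluation trace:
throw(5) @ H0 caught ⇒ 24
H1 returns 24
H2 returns [24]
H3 returns [24]
H4 returns [[24]]
= [[24]]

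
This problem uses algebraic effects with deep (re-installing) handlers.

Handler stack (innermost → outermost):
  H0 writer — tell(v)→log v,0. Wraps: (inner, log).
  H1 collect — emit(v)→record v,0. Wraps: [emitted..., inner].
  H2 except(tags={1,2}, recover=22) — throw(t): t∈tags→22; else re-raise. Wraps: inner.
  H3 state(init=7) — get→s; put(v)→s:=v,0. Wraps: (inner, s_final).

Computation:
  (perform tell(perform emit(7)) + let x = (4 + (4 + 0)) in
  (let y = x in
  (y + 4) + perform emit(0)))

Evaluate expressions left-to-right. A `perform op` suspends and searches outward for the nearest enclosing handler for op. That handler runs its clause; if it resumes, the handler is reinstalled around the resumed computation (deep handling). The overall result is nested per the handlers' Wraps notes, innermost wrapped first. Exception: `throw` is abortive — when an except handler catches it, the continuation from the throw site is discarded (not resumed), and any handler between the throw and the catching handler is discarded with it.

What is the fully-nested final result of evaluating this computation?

Evaluation trace:
emit(7) @ H1 ⇒ out+=7
tell(0) @ H0 ⇒ log+=0
emit(0) @ H1 ⇒ out+=0
H0 returns (12, (0))
H1 returns [7, 0, (12, (0))]
H2 returns [7, 0, (12, (0))]
H3 returns ([7, 0, (12, (0))], 7)
= ([7, 0, (12, (0))], 7)

Answer: ([7, 0, (12, (0))], 7)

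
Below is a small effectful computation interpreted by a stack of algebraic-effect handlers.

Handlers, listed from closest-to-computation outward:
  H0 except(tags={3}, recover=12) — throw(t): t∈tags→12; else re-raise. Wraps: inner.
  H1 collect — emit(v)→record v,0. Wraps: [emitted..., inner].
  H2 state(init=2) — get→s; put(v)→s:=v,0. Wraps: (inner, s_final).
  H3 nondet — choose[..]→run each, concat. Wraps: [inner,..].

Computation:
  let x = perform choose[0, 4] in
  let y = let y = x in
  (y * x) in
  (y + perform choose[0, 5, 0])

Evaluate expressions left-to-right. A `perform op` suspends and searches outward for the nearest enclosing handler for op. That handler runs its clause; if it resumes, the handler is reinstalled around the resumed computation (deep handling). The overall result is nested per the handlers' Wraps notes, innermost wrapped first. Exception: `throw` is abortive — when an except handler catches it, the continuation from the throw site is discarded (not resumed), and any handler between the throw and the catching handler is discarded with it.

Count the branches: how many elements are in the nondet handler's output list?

Answer: 6

Evaluation trace:
choose[0, 4] @ H3
  branch[0] choose=0:
    choose[0, 5, 0] @ H3
      branch[0] choose=0:
        H0 returns 0
        H1 returns [0]
        H2 returns ([0], 2)
        H3 returns [([0], 2)]
      branch[1] choose=5:
        H0 returns 5
        H1 returns [5]
        H2 returns ([5], 2)
        H3 returns [([5], 2)]
      branch[2] choose=0:
        H0 returns 0
        H1 returns [0]
        H2 returns ([0], 2)
        H3 returns [([0], 2)]
  branch[1] choose=4:
    choose[0, 5, 0] @ H3
      branch[0] choose=0:
        H0 returns 16
        H1 returns [16]
        H2 returns ([16], 2)
        H3 returns [([16], 2)]
      branch[1] choose=5:
        H0 returns 21
        H1 returns [21]
        H2 returns ([21], 2)
        H3 returns [([21], 2)]
      branch[2] choose=0:
        H0 returns 16
        H1 returns [16]
        H2 returns ([16], 2)
        H3 returns [([16], 2)]
= [([0], 2), ([5], 2), ([0], 2), ([16], 2), ([21], 2), ([16], 2)]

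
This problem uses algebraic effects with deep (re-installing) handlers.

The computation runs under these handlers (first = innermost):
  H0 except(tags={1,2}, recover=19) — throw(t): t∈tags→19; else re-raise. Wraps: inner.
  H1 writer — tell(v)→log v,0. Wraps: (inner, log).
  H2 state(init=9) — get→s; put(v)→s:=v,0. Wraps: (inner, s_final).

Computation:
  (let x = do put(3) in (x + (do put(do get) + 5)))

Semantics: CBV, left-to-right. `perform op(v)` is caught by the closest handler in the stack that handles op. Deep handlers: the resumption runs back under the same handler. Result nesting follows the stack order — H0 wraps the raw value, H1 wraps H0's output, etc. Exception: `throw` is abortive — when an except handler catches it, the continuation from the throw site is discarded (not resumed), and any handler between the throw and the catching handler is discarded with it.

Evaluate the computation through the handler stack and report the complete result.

Answer: ((5, ()), 3)

Working:
put(3) @ H2 ⇒ s:=3
get @ H2 ⇒ 3
put(3) @ H2 ⇒ s:=3
H0 returns 5
H1 returns (5, ())
H2 returns ((5, ()), 3)
= ((5, ()), 3)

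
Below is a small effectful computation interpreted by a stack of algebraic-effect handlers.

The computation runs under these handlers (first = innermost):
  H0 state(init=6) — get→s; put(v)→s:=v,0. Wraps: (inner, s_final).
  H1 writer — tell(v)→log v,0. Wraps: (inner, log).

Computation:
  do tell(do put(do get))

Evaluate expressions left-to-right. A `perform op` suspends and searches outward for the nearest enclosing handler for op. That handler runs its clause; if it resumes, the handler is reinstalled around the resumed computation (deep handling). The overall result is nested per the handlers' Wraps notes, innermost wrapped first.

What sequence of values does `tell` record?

Answer: (0)

Step-by-step:
get @ H0 ⇒ 6
put(6) @ H0 ⇒ s:=6
tell(0) @ H1 ⇒ log+=0
H0 returns (0, 6)
H1 returns ((0, 6), (0))
= ((0, 6), (0))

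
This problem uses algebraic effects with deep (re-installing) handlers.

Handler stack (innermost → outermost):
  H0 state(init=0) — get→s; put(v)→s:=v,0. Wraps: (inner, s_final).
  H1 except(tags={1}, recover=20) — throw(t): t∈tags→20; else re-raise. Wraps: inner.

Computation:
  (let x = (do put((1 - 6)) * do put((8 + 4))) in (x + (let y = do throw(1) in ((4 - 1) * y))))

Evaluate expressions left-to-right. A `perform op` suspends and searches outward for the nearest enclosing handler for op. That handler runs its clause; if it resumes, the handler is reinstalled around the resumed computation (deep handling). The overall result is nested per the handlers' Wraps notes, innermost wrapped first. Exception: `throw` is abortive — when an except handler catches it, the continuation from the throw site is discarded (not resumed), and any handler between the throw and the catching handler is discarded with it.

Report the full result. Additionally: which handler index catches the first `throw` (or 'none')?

Answer: 20 ; first throw caught by: H1

Step-by-step:
put(-5) @ H0 ⇒ s:=-5
put(12) @ H0 ⇒ s:=12
throw(1) @ H1 caught ⇒ 20
= 20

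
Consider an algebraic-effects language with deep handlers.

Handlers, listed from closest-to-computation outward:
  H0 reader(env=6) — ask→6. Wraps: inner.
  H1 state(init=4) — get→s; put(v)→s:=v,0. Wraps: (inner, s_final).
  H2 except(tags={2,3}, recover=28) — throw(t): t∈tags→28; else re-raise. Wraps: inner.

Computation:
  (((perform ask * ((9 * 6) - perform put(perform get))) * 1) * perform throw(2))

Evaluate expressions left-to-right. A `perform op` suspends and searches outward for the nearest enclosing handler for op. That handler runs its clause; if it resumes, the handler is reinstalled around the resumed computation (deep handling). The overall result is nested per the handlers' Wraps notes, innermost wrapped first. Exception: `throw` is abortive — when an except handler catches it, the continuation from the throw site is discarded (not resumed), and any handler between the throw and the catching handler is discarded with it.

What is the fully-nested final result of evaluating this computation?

Working:
ask @ H0 ⇒ 6
get @ H1 ⇒ 4
put(4) @ H1 ⇒ s:=4
throw(2) @ H2 caught ⇒ 28
= 28

Answer: 28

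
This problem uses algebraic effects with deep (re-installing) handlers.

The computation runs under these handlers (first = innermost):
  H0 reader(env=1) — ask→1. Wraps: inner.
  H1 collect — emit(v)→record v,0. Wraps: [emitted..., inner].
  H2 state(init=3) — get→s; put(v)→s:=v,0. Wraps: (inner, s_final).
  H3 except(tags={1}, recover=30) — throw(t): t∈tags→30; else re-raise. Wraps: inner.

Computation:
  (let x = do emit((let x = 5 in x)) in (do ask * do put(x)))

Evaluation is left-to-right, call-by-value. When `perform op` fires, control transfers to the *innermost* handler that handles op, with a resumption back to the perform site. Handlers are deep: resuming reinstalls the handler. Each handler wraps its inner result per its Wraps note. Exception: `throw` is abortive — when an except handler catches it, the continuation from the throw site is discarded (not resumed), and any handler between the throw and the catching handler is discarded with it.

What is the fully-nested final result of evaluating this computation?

Answer: ([5, 0], 0)

Evaluation trace:
emit(5) @ H1 ⇒ out+=5
ask @ H0 ⇒ 1
put(0) @ H2 ⇒ s:=0
H0 returns 0
H1 returns [5, 0]
H2 returns ([5, 0], 0)
H3 returns ([5, 0], 0)
= ([5, 0], 0)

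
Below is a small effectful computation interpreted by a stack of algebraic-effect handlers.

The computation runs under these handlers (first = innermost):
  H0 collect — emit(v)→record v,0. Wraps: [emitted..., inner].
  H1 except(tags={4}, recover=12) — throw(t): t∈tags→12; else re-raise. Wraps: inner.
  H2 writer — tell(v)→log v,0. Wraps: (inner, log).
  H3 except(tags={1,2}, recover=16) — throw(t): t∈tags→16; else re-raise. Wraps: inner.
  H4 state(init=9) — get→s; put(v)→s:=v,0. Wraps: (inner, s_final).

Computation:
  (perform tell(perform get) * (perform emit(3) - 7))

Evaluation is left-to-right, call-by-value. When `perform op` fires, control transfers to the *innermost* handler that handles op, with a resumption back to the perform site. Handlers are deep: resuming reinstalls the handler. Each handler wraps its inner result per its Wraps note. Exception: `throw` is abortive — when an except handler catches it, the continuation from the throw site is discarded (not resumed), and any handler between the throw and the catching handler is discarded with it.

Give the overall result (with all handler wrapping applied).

Answer: (([3, 0], (9)), 9)

Working:
get @ H4 ⇒ 9
tell(9) @ H2 ⇒ log+=9
emit(3) @ H0 ⇒ out+=3
H0 returns [3, 0]
H1 returns [3, 0]
H2 returns ([3, 0], (9))
H3 returns ([3, 0], (9))
H4 returns (([3, 0], (9)), 9)
= (([3, 0], (9)), 9)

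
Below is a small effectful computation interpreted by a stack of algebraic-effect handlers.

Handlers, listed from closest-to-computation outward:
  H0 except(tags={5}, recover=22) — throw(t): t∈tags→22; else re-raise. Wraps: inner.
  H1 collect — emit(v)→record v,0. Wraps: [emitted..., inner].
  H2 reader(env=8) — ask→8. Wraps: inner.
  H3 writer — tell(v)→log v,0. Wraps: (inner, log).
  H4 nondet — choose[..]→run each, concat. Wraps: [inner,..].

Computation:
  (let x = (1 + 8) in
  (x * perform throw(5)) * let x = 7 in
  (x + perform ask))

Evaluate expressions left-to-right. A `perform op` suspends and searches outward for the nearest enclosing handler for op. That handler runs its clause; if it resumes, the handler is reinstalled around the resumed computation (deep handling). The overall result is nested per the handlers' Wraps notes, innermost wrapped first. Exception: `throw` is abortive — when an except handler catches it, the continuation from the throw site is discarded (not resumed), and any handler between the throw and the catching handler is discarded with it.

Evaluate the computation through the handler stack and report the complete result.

Answer: [([22], ())]

Working:
throw(5) @ H0 caught ⇒ 22
H1 returns [22]
H2 returns [22]
H3 returns ([22], ())
H4 returns [([22], ())]
= [([22], ())]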